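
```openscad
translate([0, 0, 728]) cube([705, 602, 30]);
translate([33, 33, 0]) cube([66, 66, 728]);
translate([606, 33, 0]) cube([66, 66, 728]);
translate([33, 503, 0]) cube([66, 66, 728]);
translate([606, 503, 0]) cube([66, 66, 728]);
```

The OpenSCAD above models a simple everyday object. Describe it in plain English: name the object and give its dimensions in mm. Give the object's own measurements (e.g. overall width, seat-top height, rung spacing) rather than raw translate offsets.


A rectangular dining table. The top is 705×602×30 mm with its upper surface at z = 758 mm. It stands on four 66×66 mm square legs, each inset 33 mm from the nearest pair of top edges, running from the floor to the underside of the top.


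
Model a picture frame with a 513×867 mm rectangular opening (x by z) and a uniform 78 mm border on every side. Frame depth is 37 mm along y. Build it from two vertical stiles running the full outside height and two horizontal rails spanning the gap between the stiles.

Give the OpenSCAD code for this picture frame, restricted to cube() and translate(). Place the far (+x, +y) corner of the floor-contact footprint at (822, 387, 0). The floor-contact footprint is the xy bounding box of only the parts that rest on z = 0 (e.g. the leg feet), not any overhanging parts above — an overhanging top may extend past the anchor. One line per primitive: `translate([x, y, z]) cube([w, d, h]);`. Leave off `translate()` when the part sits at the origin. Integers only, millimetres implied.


translate([153, 350, 0]) cube([78, 37, 1023]);
translate([744, 350, 0]) cube([78, 37, 1023]);
translate([231, 350, 0]) cube([513, 37, 78]);
translate([231, 350, 945]) cube([513, 37, 78]);


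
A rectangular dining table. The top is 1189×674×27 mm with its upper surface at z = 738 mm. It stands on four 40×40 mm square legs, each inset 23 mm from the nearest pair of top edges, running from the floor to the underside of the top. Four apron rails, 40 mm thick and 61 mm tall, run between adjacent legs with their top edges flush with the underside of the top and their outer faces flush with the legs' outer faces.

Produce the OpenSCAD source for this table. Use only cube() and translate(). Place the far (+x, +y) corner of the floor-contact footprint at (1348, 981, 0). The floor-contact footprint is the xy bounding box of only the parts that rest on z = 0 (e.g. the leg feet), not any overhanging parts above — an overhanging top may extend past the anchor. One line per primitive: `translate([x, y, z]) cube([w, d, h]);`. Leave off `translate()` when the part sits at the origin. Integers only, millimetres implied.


translate([182, 330, 711]) cube([1189, 674, 27]);
translate([205, 353, 0]) cube([40, 40, 711]);
translate([1308, 353, 0]) cube([40, 40, 711]);
translate([205, 941, 0]) cube([40, 40, 711]);
translate([1308, 941, 0]) cube([40, 40, 711]);
translate([245, 353, 650]) cube([1063, 40, 61]);
translate([245, 941, 650]) cube([1063, 40, 61]);
translate([205, 393, 650]) cube([40, 548, 61]);
translate([1308, 393, 650]) cube([40, 548, 61]);


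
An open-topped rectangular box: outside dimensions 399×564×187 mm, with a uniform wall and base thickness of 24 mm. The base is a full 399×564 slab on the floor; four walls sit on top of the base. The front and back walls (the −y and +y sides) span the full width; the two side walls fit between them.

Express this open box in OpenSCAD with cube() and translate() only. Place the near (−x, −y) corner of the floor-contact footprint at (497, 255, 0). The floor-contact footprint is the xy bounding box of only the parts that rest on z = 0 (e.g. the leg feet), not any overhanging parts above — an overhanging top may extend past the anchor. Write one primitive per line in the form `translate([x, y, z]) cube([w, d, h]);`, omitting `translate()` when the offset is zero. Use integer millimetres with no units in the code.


translate([497, 255, 0]) cube([399, 564, 24]);
translate([497, 255, 24]) cube([399, 24, 163]);
translate([497, 795, 24]) cube([399, 24, 163]);
translate([497, 279, 24]) cube([24, 516, 163]);
translate([872, 279, 24]) cube([24, 516, 163]);


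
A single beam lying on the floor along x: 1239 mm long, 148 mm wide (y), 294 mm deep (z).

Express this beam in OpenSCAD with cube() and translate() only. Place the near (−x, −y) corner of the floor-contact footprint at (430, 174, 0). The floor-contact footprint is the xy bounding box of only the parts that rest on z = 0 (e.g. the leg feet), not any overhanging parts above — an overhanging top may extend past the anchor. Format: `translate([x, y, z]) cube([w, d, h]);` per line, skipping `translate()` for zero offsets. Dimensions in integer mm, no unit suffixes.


translate([430, 174, 0]) cube([1239, 148, 294]);


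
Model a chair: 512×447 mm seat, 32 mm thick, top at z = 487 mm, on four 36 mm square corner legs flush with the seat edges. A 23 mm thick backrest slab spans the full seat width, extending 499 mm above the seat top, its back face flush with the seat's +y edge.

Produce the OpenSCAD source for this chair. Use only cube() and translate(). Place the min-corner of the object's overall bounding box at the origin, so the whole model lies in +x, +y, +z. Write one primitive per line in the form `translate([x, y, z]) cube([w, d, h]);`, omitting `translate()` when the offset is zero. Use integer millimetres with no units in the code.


translate([0, 0, 455]) cube([512, 447, 32]);
cube([36, 36, 455]);
translate([476, 0, 0]) cube([36, 36, 455]);
translate([0, 411, 0]) cube([36, 36, 455]);
translate([476, 411, 0]) cube([36, 36, 455]);
translate([0, 424, 487]) cube([512, 23, 499]);


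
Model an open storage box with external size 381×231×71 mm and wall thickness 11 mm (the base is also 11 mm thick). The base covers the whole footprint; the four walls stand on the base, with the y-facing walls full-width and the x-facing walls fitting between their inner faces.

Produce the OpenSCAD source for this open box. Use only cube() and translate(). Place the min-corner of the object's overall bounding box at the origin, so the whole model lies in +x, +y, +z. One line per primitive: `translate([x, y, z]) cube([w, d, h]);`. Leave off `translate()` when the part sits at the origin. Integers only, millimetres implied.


cube([381, 231, 11]);
translate([0, 0, 11]) cube([381, 11, 60]);
translate([0, 220, 11]) cube([381, 11, 60]);
translate([0, 11, 11]) cube([11, 209, 60]);
translate([370, 11, 11]) cube([11, 209, 60]);


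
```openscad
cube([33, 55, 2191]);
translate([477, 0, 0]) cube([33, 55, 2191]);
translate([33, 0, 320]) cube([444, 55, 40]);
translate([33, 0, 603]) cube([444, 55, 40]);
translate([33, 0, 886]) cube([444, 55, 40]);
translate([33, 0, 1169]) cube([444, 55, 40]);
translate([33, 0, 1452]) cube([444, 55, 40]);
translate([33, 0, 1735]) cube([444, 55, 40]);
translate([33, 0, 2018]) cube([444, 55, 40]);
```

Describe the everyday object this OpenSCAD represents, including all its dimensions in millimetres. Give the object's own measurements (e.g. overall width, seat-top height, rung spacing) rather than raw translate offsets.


A straight ladder. Two 33×55 mm vertical rails, 2191 mm tall, stand 510 mm apart (outside-to-outside) with their front faces coplanar on the −y side. 7 rungs, each 55 mm deep and 40 mm tall, span between the inner faces of the rails, front faces flush with the rails. The lowest rung's underside is at z = 320 mm and rungs are spaced 283 mm apart (underside to underside).


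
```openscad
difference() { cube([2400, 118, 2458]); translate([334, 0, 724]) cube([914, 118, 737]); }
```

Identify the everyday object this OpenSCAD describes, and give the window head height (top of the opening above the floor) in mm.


A wall with a window opening. The window head height is 1461 mm.

A wall with a rectangular opening subtracted — a window. Sill at z = 724, opening 737 mm tall, so the head is at 724 + 737 = 1461 mm.


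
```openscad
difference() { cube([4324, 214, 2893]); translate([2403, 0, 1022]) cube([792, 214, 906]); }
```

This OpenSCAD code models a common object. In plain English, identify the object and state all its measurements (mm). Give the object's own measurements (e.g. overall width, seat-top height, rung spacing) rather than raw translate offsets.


A wall 4324 mm long (x), 214 mm thick (y), 2893 mm tall, with a rectangular window opening cut through it. The opening is 792 mm wide and 906 mm tall; its sill is at z = 1022 mm and its near (−x) edge is 2403 mm from the wall's −x end. The opening passes through the full wall thickness.


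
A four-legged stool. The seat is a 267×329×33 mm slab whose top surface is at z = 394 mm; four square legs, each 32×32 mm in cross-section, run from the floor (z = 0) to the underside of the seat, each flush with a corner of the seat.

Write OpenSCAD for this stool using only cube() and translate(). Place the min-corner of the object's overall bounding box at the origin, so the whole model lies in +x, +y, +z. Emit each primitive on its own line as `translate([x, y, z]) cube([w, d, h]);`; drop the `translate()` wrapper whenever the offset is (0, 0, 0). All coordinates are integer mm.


translate([0, 0, 361]) cube([267, 329, 33]);
cube([32, 32, 361]);
translate([235, 0, 0]) cube([32, 32, 361]);
translate([0, 297, 0]) cube([32, 32, 361]);
translate([235, 297, 0]) cube([32, 32, 361]);


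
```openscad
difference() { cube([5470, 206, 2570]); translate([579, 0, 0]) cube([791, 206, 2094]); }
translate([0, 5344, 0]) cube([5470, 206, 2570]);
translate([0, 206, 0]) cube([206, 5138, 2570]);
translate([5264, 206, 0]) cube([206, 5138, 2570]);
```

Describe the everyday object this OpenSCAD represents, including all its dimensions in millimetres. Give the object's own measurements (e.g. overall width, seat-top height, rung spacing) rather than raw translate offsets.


A single room: four walls, each 2570 mm tall and 206 mm thick, enclosing an outside footprint 5470×5550 mm (x × y), no floor or roof. The front and back walls (−y and +y sides) run the full x-width; the side walls fit between their inner faces. A door opening 791 mm wide and 2094 mm tall is cut through the front wall from the floor up, its −x edge 579 mm from the wall's −x end.


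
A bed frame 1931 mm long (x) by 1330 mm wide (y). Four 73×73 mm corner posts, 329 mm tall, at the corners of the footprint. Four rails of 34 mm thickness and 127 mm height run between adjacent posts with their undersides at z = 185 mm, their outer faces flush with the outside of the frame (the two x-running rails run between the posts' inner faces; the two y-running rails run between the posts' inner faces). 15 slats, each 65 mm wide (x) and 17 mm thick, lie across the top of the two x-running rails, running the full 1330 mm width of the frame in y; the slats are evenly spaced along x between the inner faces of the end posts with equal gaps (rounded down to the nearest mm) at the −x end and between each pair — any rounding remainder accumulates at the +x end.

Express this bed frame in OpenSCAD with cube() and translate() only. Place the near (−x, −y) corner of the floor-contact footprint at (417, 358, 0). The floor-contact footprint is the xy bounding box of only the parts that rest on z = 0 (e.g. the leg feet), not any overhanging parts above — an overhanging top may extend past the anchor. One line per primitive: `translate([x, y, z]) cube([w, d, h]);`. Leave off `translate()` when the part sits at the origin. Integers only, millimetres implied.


translate([417, 358, 0]) cube([73, 73, 329]);
translate([417, 1615, 0]) cube([73, 73, 329]);
translate([2275, 358, 0]) cube([73, 73, 329]);
translate([2275, 1615, 0]) cube([73, 73, 329]);
translate([490, 358, 185]) cube([1785, 34, 127]);
translate([490, 1654, 185]) cube([1785, 34, 127]);
translate([417, 431, 185]) cube([34, 1184, 127]);
translate([2314, 431, 185]) cube([34, 1184, 127]);
translate([540, 358, 312]) cube([65, 1330, 17]);
translate([655, 358, 312]) cube([65, 1330, 17]);
translate([770, 358, 312]) cube([65, 1330, 17]);
translate([885, 358, 312]) cube([65, 1330, 17]);
translate([1000, 358, 312]) cube([65, 1330, 17]);
translate([1115, 358, 312]) cube([65, 1330, 17]);
translate([1230, 358, 312]) cube([65, 1330, 17]);
translate([1345, 358, 312]) cube([65, 1330, 17]);
translate([1460, 358, 312]) cube([65, 1330, 17]);
translate([1575, 358, 312]) cube([65, 1330, 17]);
translate([1690, 358, 312]) cube([65, 1330, 17]);
translate([1805, 358, 312]) cube([65, 1330, 17]);
translate([1920, 358, 312]) cube([65, 1330, 17]);
translate([2035, 358, 312]) cube([65, 1330, 17]);
translate([2150, 358, 312]) cube([65, 1330, 17]);


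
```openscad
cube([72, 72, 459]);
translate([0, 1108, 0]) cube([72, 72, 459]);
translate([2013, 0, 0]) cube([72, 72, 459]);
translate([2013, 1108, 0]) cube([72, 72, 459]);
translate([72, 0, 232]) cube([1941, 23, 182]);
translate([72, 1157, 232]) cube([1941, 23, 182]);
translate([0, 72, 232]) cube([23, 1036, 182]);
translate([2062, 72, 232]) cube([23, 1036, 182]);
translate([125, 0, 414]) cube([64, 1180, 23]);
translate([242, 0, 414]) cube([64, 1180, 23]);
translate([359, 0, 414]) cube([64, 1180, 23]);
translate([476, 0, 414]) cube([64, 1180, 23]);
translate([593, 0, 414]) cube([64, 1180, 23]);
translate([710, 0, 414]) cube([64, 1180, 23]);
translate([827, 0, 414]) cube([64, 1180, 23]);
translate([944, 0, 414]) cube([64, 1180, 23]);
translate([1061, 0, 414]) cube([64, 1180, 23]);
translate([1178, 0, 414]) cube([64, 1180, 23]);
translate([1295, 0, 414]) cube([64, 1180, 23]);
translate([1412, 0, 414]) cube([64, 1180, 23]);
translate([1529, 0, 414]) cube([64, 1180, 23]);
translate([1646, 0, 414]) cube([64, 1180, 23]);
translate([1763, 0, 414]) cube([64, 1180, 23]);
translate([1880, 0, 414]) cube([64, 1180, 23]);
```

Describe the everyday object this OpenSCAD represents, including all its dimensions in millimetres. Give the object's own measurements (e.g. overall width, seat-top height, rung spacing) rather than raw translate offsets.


A bed frame 2085 mm long (x) by 1180 mm wide (y). Four 72×72 mm corner posts, 459 mm tall, at the corners of the footprint. Four rails of 23 mm thickness and 182 mm height run between adjacent posts with their undersides at z = 232 mm, their outer faces flush with the outside of the frame (the two x-running rails run between the posts' inner faces; the two y-running rails run between the posts' inner faces). 16 slats, each 64 mm wide (x) and 23 mm thick, lie across the top of the two x-running rails, running the full 1180 mm width of the frame in y; along x they sit between the end posts with a 53 mm gap after the −x posts and between neighbouring slats, leaving 69 mm before the +x posts.


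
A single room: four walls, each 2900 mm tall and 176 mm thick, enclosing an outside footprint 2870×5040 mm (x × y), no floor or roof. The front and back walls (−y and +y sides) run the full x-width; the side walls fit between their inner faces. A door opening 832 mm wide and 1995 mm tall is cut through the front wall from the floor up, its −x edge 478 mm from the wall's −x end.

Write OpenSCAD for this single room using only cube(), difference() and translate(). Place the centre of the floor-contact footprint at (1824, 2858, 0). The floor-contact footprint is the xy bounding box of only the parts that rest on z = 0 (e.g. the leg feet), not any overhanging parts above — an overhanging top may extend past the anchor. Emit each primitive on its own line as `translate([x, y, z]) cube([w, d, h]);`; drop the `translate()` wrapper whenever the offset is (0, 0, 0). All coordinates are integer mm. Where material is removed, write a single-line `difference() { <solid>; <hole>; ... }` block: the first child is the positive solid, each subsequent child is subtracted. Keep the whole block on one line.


difference() { translate([389, 338, 0]) cube([2870, 176, 2900]); translate([867, 338, 0]) cube([832, 176, 1995]); }
translate([389, 5202, 0]) cube([2870, 176, 2900]);
translate([389, 514, 0]) cube([176, 4688, 2900]);
translate([3083, 514, 0]) cube([176, 4688, 2900]);


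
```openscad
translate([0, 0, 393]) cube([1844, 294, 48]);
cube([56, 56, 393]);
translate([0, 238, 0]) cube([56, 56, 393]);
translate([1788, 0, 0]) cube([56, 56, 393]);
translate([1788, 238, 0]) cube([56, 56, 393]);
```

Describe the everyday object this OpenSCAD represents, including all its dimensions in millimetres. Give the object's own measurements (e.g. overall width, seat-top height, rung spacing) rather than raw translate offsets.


A bench: a 1844×294 mm seat slab, 48 mm thick, top at z = 441 mm, on four 56×56 mm square legs flush with the seat corners and standing on z = 0.


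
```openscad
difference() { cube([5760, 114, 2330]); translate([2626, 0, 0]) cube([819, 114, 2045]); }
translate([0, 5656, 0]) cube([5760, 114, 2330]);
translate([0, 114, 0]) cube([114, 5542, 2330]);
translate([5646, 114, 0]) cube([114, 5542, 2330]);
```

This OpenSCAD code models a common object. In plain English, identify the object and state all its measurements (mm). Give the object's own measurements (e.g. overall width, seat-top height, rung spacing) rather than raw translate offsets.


A single room: four walls, each 2330 mm tall and 114 mm thick, enclosing an outside footprint 5760×5770 mm (x × y), no floor or roof. The front and back walls (−y and +y sides) run the full x-width; the side walls fit between their inner faces. A door opening 819 mm wide and 2045 mm tall is cut through the front wall from the floor up, its −x edge 2626 mm from the wall's −x end.


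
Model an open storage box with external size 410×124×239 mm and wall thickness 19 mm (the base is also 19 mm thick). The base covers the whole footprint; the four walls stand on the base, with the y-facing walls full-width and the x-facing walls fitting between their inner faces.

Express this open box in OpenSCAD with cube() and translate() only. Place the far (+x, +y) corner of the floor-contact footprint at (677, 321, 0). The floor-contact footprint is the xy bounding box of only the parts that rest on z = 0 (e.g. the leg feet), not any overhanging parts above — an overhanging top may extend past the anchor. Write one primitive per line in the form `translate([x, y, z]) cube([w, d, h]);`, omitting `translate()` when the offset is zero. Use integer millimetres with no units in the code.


translate([267, 197, 0]) cube([410, 124, 19]);
translate([267, 197, 19]) cube([410, 19, 220]);
translate([267, 302, 19]) cube([410, 19, 220]);
translate([267, 216, 19]) cube([19, 86, 220]);
translate([658, 216, 19]) cube([19, 86, 220]);


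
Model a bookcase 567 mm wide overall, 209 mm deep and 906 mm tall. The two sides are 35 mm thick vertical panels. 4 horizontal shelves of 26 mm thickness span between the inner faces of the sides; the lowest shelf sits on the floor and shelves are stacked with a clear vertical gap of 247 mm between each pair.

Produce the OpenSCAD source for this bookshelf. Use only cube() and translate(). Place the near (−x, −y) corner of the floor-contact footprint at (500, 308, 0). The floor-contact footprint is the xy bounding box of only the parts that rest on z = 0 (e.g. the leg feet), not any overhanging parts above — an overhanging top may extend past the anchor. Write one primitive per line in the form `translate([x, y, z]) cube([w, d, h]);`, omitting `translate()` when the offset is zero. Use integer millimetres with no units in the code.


translate([500, 308, 0]) cube([35, 209, 906]);
translate([1032, 308, 0]) cube([35, 209, 906]);
translate([535, 308, 0]) cube([497, 209, 26]);
translate([535, 308, 273]) cube([497, 209, 26]);
translate([535, 308, 546]) cube([497, 209, 26]);
translate([535, 308, 819]) cube([497, 209, 26]);


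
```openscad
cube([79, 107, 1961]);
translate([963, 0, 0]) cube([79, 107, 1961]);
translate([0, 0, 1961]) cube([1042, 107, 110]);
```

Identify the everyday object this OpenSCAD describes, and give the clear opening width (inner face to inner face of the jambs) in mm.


A door frame. The clear opening width is 884 mm.

Two 1961 mm tall posts with a header on top — a door frame. The left jamb is 79 mm wide at x = 0; the right jamb starts at x = 963. The clear opening is 963 − 79 = 884 mm.


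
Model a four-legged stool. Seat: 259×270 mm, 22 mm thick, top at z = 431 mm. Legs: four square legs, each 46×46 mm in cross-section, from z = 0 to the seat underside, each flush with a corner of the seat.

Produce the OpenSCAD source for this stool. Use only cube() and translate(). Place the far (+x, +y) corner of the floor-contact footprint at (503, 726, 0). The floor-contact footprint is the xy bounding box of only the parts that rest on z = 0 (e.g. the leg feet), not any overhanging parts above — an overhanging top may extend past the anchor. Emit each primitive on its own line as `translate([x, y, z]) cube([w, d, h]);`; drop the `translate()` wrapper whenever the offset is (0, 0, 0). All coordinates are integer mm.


translate([244, 456, 409]) cube([259, 270, 22]);
translate([244, 456, 0]) cube([46, 46, 409]);
translate([457, 456, 0]) cube([46, 46, 409]);
translate([244, 680, 0]) cube([46, 46, 409]);
translate([457, 680, 0]) cube([46, 46, 409]);


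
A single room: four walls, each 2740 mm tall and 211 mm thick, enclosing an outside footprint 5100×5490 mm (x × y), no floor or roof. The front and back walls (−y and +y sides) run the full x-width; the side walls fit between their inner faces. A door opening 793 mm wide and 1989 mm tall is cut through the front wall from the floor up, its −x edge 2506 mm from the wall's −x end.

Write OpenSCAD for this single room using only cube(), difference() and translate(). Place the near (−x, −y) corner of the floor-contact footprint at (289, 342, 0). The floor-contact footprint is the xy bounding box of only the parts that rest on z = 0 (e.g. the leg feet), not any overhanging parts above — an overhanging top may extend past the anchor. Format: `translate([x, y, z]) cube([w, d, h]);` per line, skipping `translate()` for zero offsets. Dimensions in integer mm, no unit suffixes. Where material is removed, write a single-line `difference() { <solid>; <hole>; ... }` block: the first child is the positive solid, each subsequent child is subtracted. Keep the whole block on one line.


difference() { translate([289, 342, 0]) cube([5100, 211, 2740]); translate([2795, 342, 0]) cube([793, 211, 1989]); }
translate([289, 5621, 0]) cube([5100, 211, 2740]);
translate([289, 553, 0]) cube([211, 5068, 2740]);
translate([5178, 553, 0]) cube([211, 5068, 2740]);


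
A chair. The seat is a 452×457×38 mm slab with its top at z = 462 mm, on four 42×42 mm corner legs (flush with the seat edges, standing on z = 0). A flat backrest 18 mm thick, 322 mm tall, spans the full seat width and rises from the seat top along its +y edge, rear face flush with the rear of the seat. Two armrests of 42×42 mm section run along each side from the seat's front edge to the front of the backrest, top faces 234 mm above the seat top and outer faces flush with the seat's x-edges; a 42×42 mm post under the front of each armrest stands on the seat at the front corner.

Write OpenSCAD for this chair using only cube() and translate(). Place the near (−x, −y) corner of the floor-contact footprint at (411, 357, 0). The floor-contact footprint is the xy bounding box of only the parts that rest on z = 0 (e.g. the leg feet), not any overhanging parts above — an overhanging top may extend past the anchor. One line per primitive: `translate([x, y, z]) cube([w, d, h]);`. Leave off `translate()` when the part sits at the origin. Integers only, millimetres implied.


// leg_h = 462 - 38 = 424
// arm post h = 234 - 42 = 192
translate([411, 357, 424]) cube([452, 457, 38]);
translate([411, 357, 0]) cube([42, 42, 424]);
translate([821, 357, 0]) cube([42, 42, 424]);
translate([411, 772, 0]) cube([42, 42, 424]);
translate([821, 772, 0]) cube([42, 42, 424]);
translate([411, 796, 462]) cube([452, 18, 322]);
translate([411, 357, 654]) cube([42, 439, 42]);
translate([821, 357, 654]) cube([42, 439, 42]);
translate([411, 357, 462]) cube([42, 42, 192]);
translate([821, 357, 462]) cube([42, 42, 192]);


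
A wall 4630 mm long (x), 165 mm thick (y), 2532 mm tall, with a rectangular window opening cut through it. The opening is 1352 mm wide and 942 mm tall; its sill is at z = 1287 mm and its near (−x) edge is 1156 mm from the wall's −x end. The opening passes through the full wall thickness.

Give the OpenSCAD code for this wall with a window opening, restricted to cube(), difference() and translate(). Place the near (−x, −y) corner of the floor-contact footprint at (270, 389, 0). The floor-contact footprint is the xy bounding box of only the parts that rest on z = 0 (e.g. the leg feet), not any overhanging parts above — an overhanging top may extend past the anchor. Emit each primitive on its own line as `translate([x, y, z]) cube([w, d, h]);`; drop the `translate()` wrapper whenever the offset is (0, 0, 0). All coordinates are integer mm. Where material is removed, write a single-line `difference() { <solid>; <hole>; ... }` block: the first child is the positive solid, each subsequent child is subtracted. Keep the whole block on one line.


difference() { translate([270, 389, 0]) cube([4630, 165, 2532]); translate([1426, 389, 1287]) cube([1352, 165, 942]); }


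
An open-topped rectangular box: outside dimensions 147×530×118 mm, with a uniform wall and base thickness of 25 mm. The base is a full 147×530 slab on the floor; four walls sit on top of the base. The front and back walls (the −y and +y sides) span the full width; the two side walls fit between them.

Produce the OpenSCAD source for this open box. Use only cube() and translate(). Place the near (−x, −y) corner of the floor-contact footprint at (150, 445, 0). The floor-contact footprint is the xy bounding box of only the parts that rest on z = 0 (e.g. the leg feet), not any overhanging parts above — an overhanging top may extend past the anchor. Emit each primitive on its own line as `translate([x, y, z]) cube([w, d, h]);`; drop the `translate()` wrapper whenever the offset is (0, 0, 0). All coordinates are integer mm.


translate([150, 445, 0]) cube([147, 530, 25]);
translate([150, 445, 25]) cube([147, 25, 93]);
translate([150, 950, 25]) cube([147, 25, 93]);
translate([150, 470, 25]) cube([25, 480, 93]);
translate([272, 470, 25]) cube([25, 480, 93]);


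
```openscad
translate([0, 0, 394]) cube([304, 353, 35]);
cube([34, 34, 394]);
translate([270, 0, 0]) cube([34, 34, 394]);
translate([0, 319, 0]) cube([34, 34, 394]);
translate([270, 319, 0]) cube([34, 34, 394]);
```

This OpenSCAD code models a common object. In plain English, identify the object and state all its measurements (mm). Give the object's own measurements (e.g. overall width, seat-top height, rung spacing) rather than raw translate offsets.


A four-legged stool. The seat is a 304×353×35 mm slab whose top surface is at z = 429 mm; four square legs, each 34×34 mm in cross-section, run from the floor (z = 0) to the underside of the seat, each flush with a corner of the seat.


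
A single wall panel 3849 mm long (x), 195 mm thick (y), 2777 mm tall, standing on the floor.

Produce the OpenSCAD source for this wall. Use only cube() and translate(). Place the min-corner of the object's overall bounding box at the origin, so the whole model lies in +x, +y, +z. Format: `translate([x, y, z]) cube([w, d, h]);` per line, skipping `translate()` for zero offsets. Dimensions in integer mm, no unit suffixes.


cube([3849, 195, 2777]);


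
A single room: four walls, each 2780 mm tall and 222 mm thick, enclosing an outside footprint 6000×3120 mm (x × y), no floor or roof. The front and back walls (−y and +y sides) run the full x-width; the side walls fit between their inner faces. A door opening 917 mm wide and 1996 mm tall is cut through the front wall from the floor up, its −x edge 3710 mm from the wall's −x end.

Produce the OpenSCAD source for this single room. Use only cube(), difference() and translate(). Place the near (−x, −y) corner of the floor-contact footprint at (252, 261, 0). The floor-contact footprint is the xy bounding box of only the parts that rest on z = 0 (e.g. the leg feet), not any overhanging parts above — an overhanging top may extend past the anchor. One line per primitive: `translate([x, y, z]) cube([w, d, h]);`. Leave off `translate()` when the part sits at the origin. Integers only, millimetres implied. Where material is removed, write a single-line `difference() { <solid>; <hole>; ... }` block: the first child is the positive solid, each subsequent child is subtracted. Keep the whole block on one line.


difference() { translate([252, 261, 0]) cube([6000, 222, 2780]); translate([3962, 261, 0]) cube([917, 222, 1996]); }
translate([252, 3159, 0]) cube([6000, 222, 2780]);
translate([252, 483, 0]) cube([222, 2676, 2780]);
translate([6030, 483, 0]) cube([222, 2676, 2780]);


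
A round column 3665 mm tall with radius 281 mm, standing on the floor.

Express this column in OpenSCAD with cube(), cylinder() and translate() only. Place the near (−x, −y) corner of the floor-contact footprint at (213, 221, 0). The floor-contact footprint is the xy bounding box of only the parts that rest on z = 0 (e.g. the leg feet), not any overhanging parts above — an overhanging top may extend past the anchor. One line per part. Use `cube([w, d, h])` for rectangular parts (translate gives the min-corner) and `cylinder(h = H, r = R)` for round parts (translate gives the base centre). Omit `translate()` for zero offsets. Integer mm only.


translate([494, 502, 0]) cylinder(h = 3665, r = 281);


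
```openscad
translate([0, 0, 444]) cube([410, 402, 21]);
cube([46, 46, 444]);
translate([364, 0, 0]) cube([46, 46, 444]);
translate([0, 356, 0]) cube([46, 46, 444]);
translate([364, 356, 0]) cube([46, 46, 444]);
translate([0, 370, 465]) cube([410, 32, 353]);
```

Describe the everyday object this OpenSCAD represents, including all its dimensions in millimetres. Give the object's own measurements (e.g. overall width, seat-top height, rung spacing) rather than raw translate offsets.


A chair. The seat is a 410×402×21 mm slab with its top at z = 465 mm, on four 46×46 mm corner legs (flush with the seat edges, standing on z = 0). A flat backrest 32 mm thick, 353 mm tall, spans the full seat width and rises from the seat top along its +y edge, rear face flush with the rear of the seat.


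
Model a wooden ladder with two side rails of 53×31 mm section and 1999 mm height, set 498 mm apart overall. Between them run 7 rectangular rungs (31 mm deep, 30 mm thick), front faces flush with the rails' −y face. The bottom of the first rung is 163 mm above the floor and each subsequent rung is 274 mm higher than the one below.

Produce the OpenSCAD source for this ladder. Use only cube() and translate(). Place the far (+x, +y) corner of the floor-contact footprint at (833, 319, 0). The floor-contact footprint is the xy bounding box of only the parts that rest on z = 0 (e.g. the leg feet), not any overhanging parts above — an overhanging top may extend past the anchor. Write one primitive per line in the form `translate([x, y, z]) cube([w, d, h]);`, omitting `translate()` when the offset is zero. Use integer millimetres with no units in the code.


// rung span = 498 - 2*53 = 392
// rung[k] z = 163 + k*274
translate([335, 288, 0]) cube([53, 31, 1999]);
translate([780, 288, 0]) cube([53, 31, 1999]);
translate([388, 288, 163]) cube([392, 31, 30]);
translate([388, 288, 437]) cube([392, 31, 30]);
translate([388, 288, 711]) cube([392, 31, 30]);
translate([388, 288, 985]) cube([392, 31, 30]);
translate([388, 288, 1259]) cube([392, 31, 30]);
translate([388, 288, 1533]) cube([392, 31, 30]);
translate([388, 288, 1807]) cube([392, 31, 30]);


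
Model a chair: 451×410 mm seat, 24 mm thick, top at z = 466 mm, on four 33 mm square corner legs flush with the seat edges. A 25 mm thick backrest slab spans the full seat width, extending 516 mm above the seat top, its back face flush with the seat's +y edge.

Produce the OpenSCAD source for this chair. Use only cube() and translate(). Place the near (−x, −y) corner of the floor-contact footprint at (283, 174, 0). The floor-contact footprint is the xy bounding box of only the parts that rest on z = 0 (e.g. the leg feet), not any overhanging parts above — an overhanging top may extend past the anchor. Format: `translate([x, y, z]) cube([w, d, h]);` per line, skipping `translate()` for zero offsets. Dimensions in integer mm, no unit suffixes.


translate([283, 174, 442]) cube([451, 410, 24]);
translate([283, 174, 0]) cube([33, 33, 442]);
translate([701, 174, 0]) cube([33, 33, 442]);
translate([283, 551, 0]) cube([33, 33, 442]);
translate([701, 551, 0]) cube([33, 33, 442]);
translate([283, 559, 466]) cube([451, 25, 516]);


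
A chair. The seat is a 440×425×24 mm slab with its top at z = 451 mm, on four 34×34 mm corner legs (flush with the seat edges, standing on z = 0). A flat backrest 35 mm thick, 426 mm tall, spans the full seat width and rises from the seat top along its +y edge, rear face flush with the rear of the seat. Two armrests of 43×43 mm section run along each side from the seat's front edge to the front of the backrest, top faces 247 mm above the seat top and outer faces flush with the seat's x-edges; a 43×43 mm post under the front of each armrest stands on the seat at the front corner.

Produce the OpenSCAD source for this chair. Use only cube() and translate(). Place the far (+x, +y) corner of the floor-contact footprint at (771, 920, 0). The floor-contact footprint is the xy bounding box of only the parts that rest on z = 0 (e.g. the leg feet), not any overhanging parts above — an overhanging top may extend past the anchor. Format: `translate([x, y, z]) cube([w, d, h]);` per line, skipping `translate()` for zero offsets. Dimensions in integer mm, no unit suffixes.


translate([331, 495, 427]) cube([440, 425, 24]);
translate([331, 495, 0]) cube([34, 34, 427]);
translate([737, 495, 0]) cube([34, 34, 427]);
translate([331, 886, 0]) cube([34, 34, 427]);
translate([737, 886, 0]) cube([34, 34, 427]);
translate([331, 885, 451]) cube([440, 35, 426]);
translate([331, 495, 655]) cube([43, 390, 43]);
translate([728, 495, 655]) cube([43, 390, 43]);
translate([331, 495, 451]) cube([43, 43, 204]);
translate([728, 495, 451]) cube([43, 43, 204]);


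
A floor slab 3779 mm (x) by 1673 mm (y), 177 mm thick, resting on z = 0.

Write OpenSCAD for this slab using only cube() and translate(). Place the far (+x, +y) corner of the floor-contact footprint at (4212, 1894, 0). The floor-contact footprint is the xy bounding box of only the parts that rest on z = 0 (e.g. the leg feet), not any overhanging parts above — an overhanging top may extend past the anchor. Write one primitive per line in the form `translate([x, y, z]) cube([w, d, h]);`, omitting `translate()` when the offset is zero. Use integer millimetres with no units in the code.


translate([433, 221, 0]) cube([3779, 1673, 177]);


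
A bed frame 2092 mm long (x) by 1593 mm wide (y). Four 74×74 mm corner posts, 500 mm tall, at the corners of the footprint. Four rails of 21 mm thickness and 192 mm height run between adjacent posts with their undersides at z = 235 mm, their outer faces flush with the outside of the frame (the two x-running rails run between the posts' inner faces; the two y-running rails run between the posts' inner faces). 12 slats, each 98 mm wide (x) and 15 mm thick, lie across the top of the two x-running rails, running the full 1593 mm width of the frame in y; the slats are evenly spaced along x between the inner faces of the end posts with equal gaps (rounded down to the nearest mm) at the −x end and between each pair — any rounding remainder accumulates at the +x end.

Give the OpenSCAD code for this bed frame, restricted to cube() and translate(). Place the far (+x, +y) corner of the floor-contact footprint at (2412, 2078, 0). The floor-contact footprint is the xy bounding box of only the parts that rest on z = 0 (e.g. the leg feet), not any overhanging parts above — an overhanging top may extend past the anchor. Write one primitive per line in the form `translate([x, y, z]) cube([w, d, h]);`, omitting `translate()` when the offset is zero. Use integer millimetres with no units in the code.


translate([320, 485, 0]) cube([74, 74, 500]);
translate([320, 2004, 0]) cube([74, 74, 500]);
translate([2338, 485, 0]) cube([74, 74, 500]);
translate([2338, 2004, 0]) cube([74, 74, 500]);
translate([394, 485, 235]) cube([1944, 21, 192]);
translate([394, 2057, 235]) cube([1944, 21, 192]);
translate([320, 559, 235]) cube([21, 1445, 192]);
translate([2391, 559, 235]) cube([21, 1445, 192]);
translate([453, 485, 427]) cube([98, 1593, 15]);
translate([610, 485, 427]) cube([98, 1593, 15]);
translate([767, 485, 427]) cube([98, 1593, 15]);
translate([924, 485, 427]) cube([98, 1593, 15]);
translate([1081, 485, 427]) cube([98, 1593, 15]);
translate([1238, 485, 427]) cube([98, 1593, 15]);
translate([1395, 485, 427]) cube([98, 1593, 15]);
translate([1552, 485, 427]) cube([98, 1593, 15]);
translate([1709, 485, 427]) cube([98, 1593, 15]);
translate([1866, 485, 427]) cube([98, 1593, 15]);
translate([2023, 485, 427]) cube([98, 1593, 15]);
translate([2180, 485, 427]) cube([98, 1593, 15]);


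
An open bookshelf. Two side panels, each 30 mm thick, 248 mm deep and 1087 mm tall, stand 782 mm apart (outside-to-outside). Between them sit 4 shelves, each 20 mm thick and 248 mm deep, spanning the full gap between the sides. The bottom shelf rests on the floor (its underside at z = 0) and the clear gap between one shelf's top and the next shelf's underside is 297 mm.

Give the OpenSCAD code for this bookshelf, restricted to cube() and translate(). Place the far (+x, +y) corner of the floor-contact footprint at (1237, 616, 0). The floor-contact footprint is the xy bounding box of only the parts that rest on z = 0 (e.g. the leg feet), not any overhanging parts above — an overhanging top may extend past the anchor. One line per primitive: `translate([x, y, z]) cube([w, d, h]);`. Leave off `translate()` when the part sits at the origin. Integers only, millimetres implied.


translate([455, 368, 0]) cube([30, 248, 1087]);
translate([1207, 368, 0]) cube([30, 248, 1087]);
translate([485, 368, 0]) cube([722, 248, 20]);
translate([485, 368, 317]) cube([722, 248, 20]);
translate([485, 368, 634]) cube([722, 248, 20]);
translate([485, 368, 951]) cube([722, 248, 20]);


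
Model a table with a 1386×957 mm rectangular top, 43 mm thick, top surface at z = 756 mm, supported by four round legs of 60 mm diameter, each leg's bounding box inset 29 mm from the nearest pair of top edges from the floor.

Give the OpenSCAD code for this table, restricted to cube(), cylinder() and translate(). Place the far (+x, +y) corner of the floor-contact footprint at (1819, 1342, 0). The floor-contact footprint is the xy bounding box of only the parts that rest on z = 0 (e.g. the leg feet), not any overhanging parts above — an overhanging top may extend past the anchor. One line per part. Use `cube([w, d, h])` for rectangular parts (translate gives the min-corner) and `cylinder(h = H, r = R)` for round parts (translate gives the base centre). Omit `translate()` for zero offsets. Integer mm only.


translate([462, 414, 713]) cube([1386, 957, 43]);
translate([521, 473, 0]) cylinder(h = 713, r = 30);
translate([1789, 473, 0]) cylinder(h = 713, r = 30);
translate([521, 1312, 0]) cylinder(h = 713, r = 30);
translate([1789, 1312, 0]) cylinder(h = 713, r = 30);


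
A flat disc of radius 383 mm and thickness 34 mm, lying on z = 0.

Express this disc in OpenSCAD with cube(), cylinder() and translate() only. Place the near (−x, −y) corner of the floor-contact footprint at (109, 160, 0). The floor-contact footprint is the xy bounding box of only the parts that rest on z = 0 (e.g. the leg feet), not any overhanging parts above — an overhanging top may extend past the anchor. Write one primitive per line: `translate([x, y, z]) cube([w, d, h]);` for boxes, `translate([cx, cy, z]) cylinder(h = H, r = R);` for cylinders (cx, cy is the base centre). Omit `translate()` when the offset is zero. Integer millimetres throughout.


translate([492, 543, 0]) cylinder(h = 34, r = 383);
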